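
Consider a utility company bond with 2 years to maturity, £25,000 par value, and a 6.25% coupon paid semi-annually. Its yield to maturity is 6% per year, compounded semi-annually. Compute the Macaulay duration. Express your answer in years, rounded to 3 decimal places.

Periodic yield y = 0.03. Discount each cash flow and weight by its period:
  t   CF        PV=CF/(1+0.03)^t    t·PV
  1       781.25       758.4951       758.4951
  2       781.25       736.4031     1,472.8061
  3       781.25       714.9544     2,144.8633
  4    25,781.25    22,906.3067    91,625.2268
  Σ                 25,116.1593    96,001.3913
Price P = Σ PV = 25,116.1593.
Macaulay duration = Σ(t·PV) / P = 96,001.3913 / 25,116.1593 = 3.82230 half-year periods.
In years: 3.82230 / 2 = 1.91115 years.

1.911 years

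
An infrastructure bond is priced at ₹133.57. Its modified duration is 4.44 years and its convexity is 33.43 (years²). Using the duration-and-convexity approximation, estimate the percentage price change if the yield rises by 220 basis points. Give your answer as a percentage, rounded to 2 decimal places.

Duration effect: -D_mod·Δy = -4.44 × (+0.022) = -0.097680
Convexity effect: ½·C·(Δy)² = 0.5 × 33.43 × (0.022)² = +0.00809006
ΔP/P ≈ -0.097680 + 0.00809006 = -0.08958994
= -8.958994%.

-8.96%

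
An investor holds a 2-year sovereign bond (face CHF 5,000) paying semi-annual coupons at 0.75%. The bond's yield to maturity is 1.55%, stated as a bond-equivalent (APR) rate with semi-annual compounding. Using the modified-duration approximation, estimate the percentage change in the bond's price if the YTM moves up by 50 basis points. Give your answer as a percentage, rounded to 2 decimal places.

Periodic yield y = 0.00775. Modified duration first:
  t   CF        PV=CF/(1+0.00775)^t    t·PV
  1        18.75        18.6058        18.6058
  2        18.75        18.4627        36.9254
  3        18.75        18.3207        54.9622
  4     5,018.75     4,866.1370    19,464.5482
  Σ                  4,921.5263    19,575.0416
P = 4,921.5263; D_Mac = 3.97743 half-year periods = 1.98872 yrs; D_mod = 1.98872/(1+0.00775) = 1.97342 yrs.
ΔP/P ≈ -D_mod · Δy = -1.97342 × (+0.005) = -0.009867 = -0.9867%.

-0.99%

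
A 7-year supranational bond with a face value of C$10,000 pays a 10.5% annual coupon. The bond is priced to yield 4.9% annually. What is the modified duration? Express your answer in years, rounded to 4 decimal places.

5.2733 years

Periodic yield y = 0.049. First find Macaulay duration:
  t   CF        PV=CF/(1+0.049)^t    t·PV
  1     1,050.00     1,000.9533     1,000.9533
  2     1,050.00       954.1976     1,908.3952
  3     1,050.00       909.6259     2,728.8778
  4     1,050.00       867.1363     3,468.5450
  5     1,050.00       826.6313     4,133.1566
  6     1,050.00       788.0184     4,728.1105
  7    11,050.00     7,905.5822    55,339.0757
  Σ                 13,252.1451    73,307.1141
P = 13,252.1451; Macaulay duration = 73,307.1141 / 13,252.1451 = 5.53172 years.
Modified duration = D_Mac / (1 + y) = 5.53172 / 1.049 = 5.27332 years.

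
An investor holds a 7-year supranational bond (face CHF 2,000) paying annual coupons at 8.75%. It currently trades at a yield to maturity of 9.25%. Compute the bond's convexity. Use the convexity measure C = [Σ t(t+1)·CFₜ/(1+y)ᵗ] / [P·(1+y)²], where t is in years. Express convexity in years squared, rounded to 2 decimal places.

33.74

With y = 0.0925:
  t   CF        PV=CF/(1+0.0925)^t    t·PV        t(t+1)·PV
  1       175.00       160.1831       160.1831         320.3661
  2       175.00       146.6207       293.2413         879.7239
  3       175.00       134.2065       402.6196       1,610.4786
  4       175.00       122.8435       491.3741       2,456.8705
  5       175.00       112.4426       562.2129       3,373.2775
  6       175.00       102.9223       617.5336       4,322.7355
  7     2,175.00     1,170.8712     8,196.0987      65,568.7899
  Σ                  1,950.0899    10,723.2634      78,532.2421
P = 1,950.0899.
Convexity = Σ t(t+1)·PV / [P·(1+y)²] = 78,532.2421 / (1,950.0899 × 1.193556) = 33.74042.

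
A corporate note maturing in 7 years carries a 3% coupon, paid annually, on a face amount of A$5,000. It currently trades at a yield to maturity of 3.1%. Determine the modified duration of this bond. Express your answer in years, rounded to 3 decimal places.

Periodic yield y = 0.031. First find Macaulay duration:
  t   CF        PV=CF/(1+0.031)^t    t·PV
  1       150.00       145.4898       145.4898
  2       150.00       141.1152       282.2305
  3       150.00       136.8722       410.6166
  4       150.00       132.7567       531.0270
  5       150.00       128.7650       643.8251
  6       150.00       124.8933       749.3600
  7     5,150.00     4,159.0733    29,113.5129
  Σ                  4,968.9657    31,876.0620
P = 4,968.9657; Macaulay duration = 31,876.0620 / 4,968.9657 = 6.41503 years.
Modified duration = D_Mac / (1 + y) = 6.41503 / 1.031 = 6.22214 years.

6.222 years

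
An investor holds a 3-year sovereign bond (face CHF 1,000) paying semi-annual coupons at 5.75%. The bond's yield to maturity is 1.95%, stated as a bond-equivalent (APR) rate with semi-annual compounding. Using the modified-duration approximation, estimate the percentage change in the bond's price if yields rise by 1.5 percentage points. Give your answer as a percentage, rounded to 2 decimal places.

Periodic yield y = 0.00975. Modified duration first:
  t   CF        PV=CF/(1+0.00975)^t    t·PV
  1        28.75        28.4724        28.4724
  2        28.75        28.1975        56.3949
  3        28.75        27.9252        83.7756
  4        28.75        27.6556       110.6222
  5        28.75        27.3885       136.9426
  6     1,028.75       970.5696     5,823.4175
  Σ                  1,110.2087     6,239.6252
P = 1,110.2087; D_Mac = 5.62023 half-year periods = 2.81011 yrs; D_mod = 2.81011/(1+0.00975) = 2.78298 yrs.
ΔP/P ≈ -D_mod · Δy = -2.78298 × (+0.015) = -0.041745 = -4.1745%.

-4.17%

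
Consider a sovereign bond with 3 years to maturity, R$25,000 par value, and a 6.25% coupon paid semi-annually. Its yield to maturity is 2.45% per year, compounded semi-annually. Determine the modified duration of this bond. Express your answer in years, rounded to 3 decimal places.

Periodic yield y = 0.01225. First find Macaulay duration:
  t   CF        PV=CF/(1+0.01225)^t    t·PV
  1       781.25       771.7955       771.7955
  2       781.25       762.4554     1,524.9109
  3       781.25       753.2284     2,259.6851
  4       781.25       744.1130     2,976.4520
  5       781.25       735.1079     3,675.5396
  6    25,781.25    23,964.9903   143,789.9418
  Σ                 27,731.6905   154,998.3249
P = 27,731.6905; Macaulay duration = 154,998.3249 / 27,731.6905 = 5.58921 half-year periods = 2.79461 years.
Modified duration = D_Mac / (1 + y) = 2.79461 / 1.01225 = 2.76079 years.

2.761 years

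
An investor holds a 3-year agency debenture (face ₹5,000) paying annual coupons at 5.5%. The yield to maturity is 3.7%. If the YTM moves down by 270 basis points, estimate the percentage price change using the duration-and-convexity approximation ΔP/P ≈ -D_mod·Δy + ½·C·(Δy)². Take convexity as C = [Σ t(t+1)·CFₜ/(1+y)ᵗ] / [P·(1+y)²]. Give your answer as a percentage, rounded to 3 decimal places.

With y = 0.037:
  t   CF        PV=CF/(1+0.037)^t    t·PV        t(t+1)·PV
  1       275.00       265.1880       265.1880         530.3761
  2       275.00       255.7262       511.4523       1,534.3570
  3     5,275.00     4,730.2729    14,190.8186      56,763.2745
  Σ                  5,251.1871    14,967.4590      58,828.0077
P = 5,251.1871; D_Mac = 2.85030 yrs; D_mod = 2.74860 yrs; C = 10.41763.
Duration effect: -2.74860 × (-0.027) = +0.074212
Convexity effect: 0.5 × 10.41763 × (-0.027)² = +0.0037972
ΔP/P ≈ +0.074212 + 0.0037972 = +0.078009 = +7.8009%.

+7.801%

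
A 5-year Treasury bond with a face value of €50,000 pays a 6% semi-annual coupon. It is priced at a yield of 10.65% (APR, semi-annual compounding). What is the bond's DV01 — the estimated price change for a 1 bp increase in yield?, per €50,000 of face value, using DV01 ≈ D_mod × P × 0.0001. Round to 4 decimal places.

€16.8748

Periodic yield y = 0.05325.
  t   CF        PV=CF/(1+0.05325)^t    t·PV
  1     1,500.00     1,424.1633     1,424.1633
  2     1,500.00     1,352.1607     2,704.3215
  3     1,500.00     1,283.7985     3,851.3954
  4     1,500.00     1,218.8925     4,875.5698
  5     1,500.00     1,157.2679     5,786.3397
  6     1,500.00     1,098.7590     6,592.5541
  7     1,500.00     1,043.2082     7,302.4573
  8     1,500.00       990.4659     7,923.7270
  9     1,500.00       940.3901     8,463.5109
  10   51,500.00    30,654.3810   306,543.8101
  Σ                 41,163.4871   355,467.8491
P = 41,163.4871; D_Mac = 8.63551 half-year periods = 4.31776 yrs; D_mod = 4.09946 yrs.
DV01 ≈ 4.09946 × 41,163.4871 × 0.0001 = 16.874809.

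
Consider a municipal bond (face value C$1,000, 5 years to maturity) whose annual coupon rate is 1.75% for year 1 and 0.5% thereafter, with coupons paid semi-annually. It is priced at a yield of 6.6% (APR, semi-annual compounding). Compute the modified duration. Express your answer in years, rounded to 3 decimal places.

4.711 years

Periodic yield y = 0.033. First find Macaulay duration:
  t   CF        PV=CF/(1+0.033)^t    t·PV
  1         8.75         8.4705         8.4705
  2         8.75         8.1999        16.3998
  3         2.50         2.2680         6.8039
  4         2.50         2.1955         8.7821
  5         2.50         2.1254        10.6269
  6         2.50         2.0575        12.3449
  7         2.50         1.9918        13.9423
  8         2.50         1.9281        15.4251
  9         2.50         1.8665        16.7989
  10    1,002.50       724.5714     7,245.7136
  Σ                    755.6745     7,355.3081
P = 755.6745; Macaulay duration = 7,355.3081 / 755.6745 = 9.73343 half-year periods = 4.86672 years.
Modified duration = D_Mac / (1 + y) = 4.86672 / 1.033 = 4.71125 years.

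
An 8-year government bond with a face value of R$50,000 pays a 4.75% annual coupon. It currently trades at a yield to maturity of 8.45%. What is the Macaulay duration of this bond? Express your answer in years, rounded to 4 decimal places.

6.6690 years

Periodic yield y = 0.0845. Discount each cash flow and weight by its year:
  t   CF        PV=CF/(1+0.0845)^t    t·PV
  1     2,375.00     2,189.9493     2,189.9493
  2     2,375.00     2,019.3170     4,038.6340
  3     2,375.00     1,861.9797     5,585.9391
  4     2,375.00     1,716.9015     6,867.6061
  5     2,375.00     1,583.1273     7,915.6364
  6     2,375.00     1,459.7762     8,758.6571
  7     2,375.00     1,346.0361     9,422.2530
  8    52,375.00    27,370.8059   218,966.4474
  Σ                 39,547.8931   263,745.1224
Price P = Σ PV = 39,547.8931.
Macaulay duration = Σ(t·PV) / P = 263,745.1224 / 39,547.8931 = 6.66901 years.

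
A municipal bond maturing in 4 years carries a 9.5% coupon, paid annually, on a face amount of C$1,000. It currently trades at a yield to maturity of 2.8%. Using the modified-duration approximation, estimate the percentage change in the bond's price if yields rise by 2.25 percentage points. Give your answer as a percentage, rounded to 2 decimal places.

Periodic yield y = 0.028. Modified duration first:
  t   CF        PV=CF/(1+0.028)^t    t·PV
  1        95.00        92.4125        92.4125
  2        95.00        89.8954       179.7908
  3        95.00        87.4469       262.3406
  4     1,095.00       980.4866     3,921.9464
  Σ                  1,250.2413     4,456.4902
P = 1,250.2413; D_Mac = 3.56450 yrs; D_mod = 3.56450/(1+0.028) = 3.46742 yrs.
ΔP/P ≈ -D_mod · Δy = -3.46742 × (+0.0225) = -0.078017 = -7.8017%.

-7.80%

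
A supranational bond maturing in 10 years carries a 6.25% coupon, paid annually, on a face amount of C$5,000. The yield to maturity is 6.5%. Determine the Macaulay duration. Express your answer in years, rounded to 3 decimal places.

7.705 years

Periodic yield y = 0.065. Discount each cash flow and weight by its year:
  t   CF        PV=CF/(1+0.065)^t    t·PV
  1       312.50       293.4272       293.4272
  2       312.50       275.5185       551.0371
  3       312.50       258.7028       776.1085
  4       312.50       242.9135       971.6539
  5       312.50       228.0878     1,140.4388
  6       312.50       214.1669     1,285.0015
  7       312.50       201.0957     1,407.6698
  8       312.50       188.8222     1,510.5780
  9       312.50       177.2979     1,595.6810
  10    5,312.50     2,830.1071    28,301.0706
  Σ                  4,910.1396    37,832.6664
Price P = Σ PV = 4,910.1396.
Macaulay duration = Σ(t·PV) / P = 37,832.6664 / 4,910.1396 = 7.70501 years.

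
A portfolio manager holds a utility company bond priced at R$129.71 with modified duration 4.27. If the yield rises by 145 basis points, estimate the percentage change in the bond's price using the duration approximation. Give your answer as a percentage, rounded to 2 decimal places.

Duration approximation: ΔP/P ≈ -D_mod · Δy = -4.27 × (+0.0145) = -0.061915.
As a percentage: -6.1915%.

-6.19%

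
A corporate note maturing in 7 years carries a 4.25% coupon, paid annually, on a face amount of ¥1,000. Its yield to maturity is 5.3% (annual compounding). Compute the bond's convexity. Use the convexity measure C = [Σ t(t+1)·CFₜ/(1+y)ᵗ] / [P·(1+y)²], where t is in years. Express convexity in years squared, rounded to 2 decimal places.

42.61

With y = 0.053:
  t   CF        PV=CF/(1+0.053)^t    t·PV        t(t+1)·PV
  1        42.50        40.3609        40.3609          80.7217
  2        42.50        38.3294        76.6588         229.9765
  3        42.50        36.4002       109.2006         436.8024
  4        42.50        34.5681       138.2724         691.3619
  5        42.50        32.8282       164.1410         984.8460
  6        42.50        31.1759       187.0553       1,309.3869
  7     1,042.50       726.2355     5,083.6484      40,669.1872
  Σ                    939.8982     5,799.3374      44,402.2826
P = 939.8982.
Convexity = Σ t(t+1)·PV / [P·(1+y)²] = 44,402.2826 / (939.8982 × 1.108809) = 42.60571.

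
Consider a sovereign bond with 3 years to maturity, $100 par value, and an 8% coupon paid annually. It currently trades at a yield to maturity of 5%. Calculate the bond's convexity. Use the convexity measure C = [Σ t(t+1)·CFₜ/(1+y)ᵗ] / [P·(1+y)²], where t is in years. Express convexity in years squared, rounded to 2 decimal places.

With y = 0.05:
  t   CF        PV=CF/(1+0.05)^t    t·PV        t(t+1)·PV
  1         8.00         7.6190         7.6190          15.2381
  2         8.00         7.2562        14.5125          43.5374
  3       108.00        93.2945       279.8834       1,119.5335
  Σ                    108.1697       302.0149       1,178.3090
P = 108.1697.
Convexity = Σ t(t+1)·PV / [P·(1+y)²] = 1,178.3090 / (108.1697 × 1.102500) = 9.88041.

9.88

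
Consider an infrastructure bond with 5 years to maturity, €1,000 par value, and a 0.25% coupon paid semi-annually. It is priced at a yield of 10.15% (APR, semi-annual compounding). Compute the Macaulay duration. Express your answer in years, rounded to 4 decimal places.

4.9619 years

Periodic yield y = 0.05075. Discount each cash flow and weight by its period:
  t   CF        PV=CF/(1+0.05075)^t    t·PV
  1         1.25         1.1896         1.1896
  2         1.25         1.1322         2.2643
  3         1.25         1.0775         3.2325
  4         1.25         1.0254         4.1018
  5         1.25         0.9759         4.8796
  6         1.25         0.9288         5.5727
  7         1.25         0.8839         6.1875
  8         1.25         0.8412         6.7298
  9         1.25         0.8006         7.2054
  10    1,001.25       610.3073     6,103.0727
  Σ                    619.1624     6,144.4359
Price P = Σ PV = 619.1624.
Macaulay duration = Σ(t·PV) / P = 6,144.4359 / 619.1624 = 9.92379 half-year periods.
In years: 9.92379 / 2 = 4.96189 years.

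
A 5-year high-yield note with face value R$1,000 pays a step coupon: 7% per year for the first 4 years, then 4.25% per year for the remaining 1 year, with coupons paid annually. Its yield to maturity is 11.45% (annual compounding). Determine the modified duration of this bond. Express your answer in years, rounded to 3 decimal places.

Periodic yield y = 0.1145. First find Macaulay duration:
  t   CF        PV=CF/(1+0.1145)^t    t·PV
  1        70.00        62.8084        62.8084
  2        70.00        56.3557       112.7114
  3        70.00        50.5659       151.6977
  4        70.00        45.3709       181.4837
  5     1,042.50       606.2834     3,031.4172
  Σ                    821.3844     3,540.1185
P = 821.3844; Macaulay duration = 3,540.1185 / 821.3844 = 4.30994 years.
Modified duration = D_Mac / (1 + y) = 4.30994 / 1.1145 = 3.86715 years.

3.867 years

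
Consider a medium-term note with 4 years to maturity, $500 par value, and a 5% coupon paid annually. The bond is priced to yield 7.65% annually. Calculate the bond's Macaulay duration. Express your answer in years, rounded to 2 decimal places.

3.71 years

Periodic yield y = 0.0765. Discount each cash flow and weight by its year:
  t   CF        PV=CF/(1+0.0765)^t    t·PV
  1        25.00        23.2234        23.2234
  2        25.00        21.5731        43.1461
  3        25.00        20.0400        60.1200
  4       525.00       390.9338     1,563.7350
  Σ                    455.7702     1,690.2246
Price P = Σ PV = 455.7702.
Macaulay duration = Σ(t·PV) / P = 1,690.2246 / 455.7702 = 3.70850 years.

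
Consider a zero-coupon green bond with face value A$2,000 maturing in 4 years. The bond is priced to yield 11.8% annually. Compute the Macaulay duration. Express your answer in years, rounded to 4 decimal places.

A zero-coupon bond has a single cash flow at maturity, so its Macaulay duration equals its maturity: 4 years.

4.0000 years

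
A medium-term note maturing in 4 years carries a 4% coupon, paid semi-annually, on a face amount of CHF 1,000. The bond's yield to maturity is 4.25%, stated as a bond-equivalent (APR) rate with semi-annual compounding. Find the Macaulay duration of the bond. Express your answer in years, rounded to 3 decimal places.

3.735 years

Periodic yield y = 0.02125. Discount each cash flow and weight by its period:
  t   CF        PV=CF/(1+0.02125)^t    t·PV
  1        20.00        19.5838        19.5838
  2        20.00        19.1763        38.3527
  3        20.00        18.7773        56.3320
  4        20.00        18.3866        73.5464
  5        20.00        18.0040        90.0201
  6        20.00        17.6294       105.7764
  7        20.00        17.2626       120.8380
  8     1,020.00       862.0722     6,896.5772
  Σ                    990.8923     7,401.0267
Price P = Σ PV = 990.8923.
Macaulay duration = Σ(t·PV) / P = 7,401.0267 / 990.8923 = 7.46905 half-year periods.
In years: 7.46905 / 2 = 3.73453 years.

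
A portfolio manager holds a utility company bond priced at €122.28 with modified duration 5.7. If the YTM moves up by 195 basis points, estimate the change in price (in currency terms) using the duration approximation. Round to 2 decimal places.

-€13.59

Duration approximation: ΔP/P ≈ -D_mod · Δy = -5.7 × (+0.0195) = -0.111150.
ΔP ≈ 122.28 × (-0.111150) = -13.591422.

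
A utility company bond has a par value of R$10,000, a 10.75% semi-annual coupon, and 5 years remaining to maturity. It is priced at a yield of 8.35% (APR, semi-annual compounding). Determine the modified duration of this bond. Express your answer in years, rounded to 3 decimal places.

3.885 years

Periodic yield y = 0.04175. First find Macaulay duration:
  t   CF        PV=CF/(1+0.04175)^t    t·PV
  1       537.50       515.9587       515.9587
  2       537.50       495.2808       990.5615
  3       537.50       475.4315     1,426.2945
  4       537.50       456.3777     1,825.5109
  5       537.50       438.0876     2,190.4378
  6       537.50       420.5304     2,523.1825
  7       537.50       403.6769     2,825.7383
  8       537.50       387.4988     3,099.9906
  9       537.50       371.9691     3,347.7221
  10   10,537.50     7,000.0718    70,000.7183
  Σ                 10,964.8833    88,746.1152
P = 10,964.8833; Macaulay duration = 88,746.1152 / 10,964.8833 = 8.09367 half-year periods = 4.04683 years.
Modified duration = D_Mac / (1 + y) = 4.04683 / 1.04175 = 3.88465 years.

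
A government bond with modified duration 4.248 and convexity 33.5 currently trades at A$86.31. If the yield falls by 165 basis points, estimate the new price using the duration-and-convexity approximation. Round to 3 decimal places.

Duration effect: -D_mod·Δy = -4.248 × (-0.0165) = +0.070092
Convexity effect: ½·C·(Δy)² = 0.5 × 33.5 × (-0.0165)² = +0.0045601875
ΔP/P ≈ +0.070092 + 0.0045601875 = +0.0746521875
New price ≈ 86.31 × (1 + 0.0746521875) = 92.753230303125.

A$92.753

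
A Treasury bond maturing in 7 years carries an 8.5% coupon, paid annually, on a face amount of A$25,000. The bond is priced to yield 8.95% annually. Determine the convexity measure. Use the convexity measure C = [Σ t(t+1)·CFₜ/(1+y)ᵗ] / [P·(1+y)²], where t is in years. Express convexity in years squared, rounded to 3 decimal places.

34.240

With y = 0.0895:
  t   CF        PV=CF/(1+0.0895)^t    t·PV        t(t+1)·PV
  1     2,125.00     1,950.4360     1,950.4360       3,900.8720
  2     2,125.00     1,790.2120     3,580.4240      10,741.2720
  3     2,125.00     1,643.1501     4,929.4502      19,717.8009
  4     2,125.00     1,508.1690     6,032.6758      30,163.3790
  5     2,125.00     1,384.2762     6,921.3811      41,528.2869
  6     2,125.00     1,270.5610     7,623.3661      53,363.5628
  7    27,125.00    14,886.0374   104,202.2616     833,618.0925
  Σ                 24,432.8416   135,239.9948     993,033.2661
P = 24,432.8416.
Convexity = Σ t(t+1)·PV / [P·(1+y)²] = 993,033.2661 / (24,432.8416 × 1.187010) = 34.24013.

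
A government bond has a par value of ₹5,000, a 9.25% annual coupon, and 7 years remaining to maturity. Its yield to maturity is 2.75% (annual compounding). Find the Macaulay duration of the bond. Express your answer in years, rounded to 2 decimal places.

Periodic yield y = 0.0275. Discount each cash flow and weight by its year:
  t   CF        PV=CF/(1+0.0275)^t    t·PV
  1       462.50       450.1217       450.1217
  2       462.50       438.0746       876.1492
  3       462.50       426.3500     1,279.0499
  4       462.50       414.9392     1,659.7566
  5       462.50       403.8337     2,019.1686
  6       462.50       393.0255     2,358.1531
  7     5,462.50     4,517.7130    31,623.9909
  Σ                  7,044.0576    40,266.3900
Price P = Σ PV = 7,044.0576.
Macaulay duration = Σ(t·PV) / P = 40,266.3900 / 7,044.0576 = 5.71636 years.

5.72 years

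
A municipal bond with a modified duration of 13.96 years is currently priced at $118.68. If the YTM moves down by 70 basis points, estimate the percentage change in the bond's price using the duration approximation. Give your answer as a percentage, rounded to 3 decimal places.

+9.772%

Duration approximation: ΔP/P ≈ -D_mod · Δy = -13.96 × (-0.007) = +0.097720.
As a percentage: +9.7720%.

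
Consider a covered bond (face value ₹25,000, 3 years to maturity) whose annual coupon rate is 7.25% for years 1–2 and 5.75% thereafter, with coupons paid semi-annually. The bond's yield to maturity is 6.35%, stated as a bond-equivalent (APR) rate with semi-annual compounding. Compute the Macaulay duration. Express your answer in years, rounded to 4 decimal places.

2.7531 years

Periodic yield y = 0.03175. Discount each cash flow and weight by its period:
  t   CF        PV=CF/(1+0.03175)^t    t·PV
  1       906.25       878.3620       878.3620
  2       906.25       851.3322     1,702.6644
  3       906.25       825.1342     2,475.4026
  4       906.25       799.7424     3,198.9695
  5       718.75       614.7598     3,073.7991
  6    25,718.75    21,320.7752   127,924.6513
  Σ                 25,290.1058   139,253.8489
Price P = Σ PV = 25,290.1058.
Macaulay duration = Σ(t·PV) / P = 139,253.8489 / 25,290.1058 = 5.50626 half-year periods.
In years: 5.50626 / 2 = 2.75313 years.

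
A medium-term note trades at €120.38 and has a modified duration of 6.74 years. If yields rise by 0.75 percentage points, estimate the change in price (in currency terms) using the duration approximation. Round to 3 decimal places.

Duration approximation: ΔP/P ≈ -D_mod · Δy = -6.74 × (+0.0075) = -0.050550.
ΔP ≈ 120.38 × (-0.050550) = -6.085209.

-€6.085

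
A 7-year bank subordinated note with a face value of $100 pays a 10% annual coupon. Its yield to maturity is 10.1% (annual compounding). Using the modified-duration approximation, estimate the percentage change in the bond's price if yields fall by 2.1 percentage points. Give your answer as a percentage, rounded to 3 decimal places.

Periodic yield y = 0.101. Modified duration first:
  t   CF        PV=CF/(1+0.101)^t    t·PV
  1        10.00         9.0827         9.0827
  2        10.00         8.2495        16.4989
  3        10.00         7.4927        22.4781
  4        10.00         6.8054        27.2214
  5        10.00         6.1811        30.9053
  6        10.00         5.6140        33.6843
  7       110.00        56.0895       392.6264
  Σ                     99.5148       532.4971
P = 99.5148; D_Mac = 5.35094 yrs; D_mod = 5.35094/(1+0.101) = 4.86007 yrs.
ΔP/P ≈ -D_mod · Δy = -4.86007 × (-0.021) = +0.102061 = +10.2061%.

+10.206%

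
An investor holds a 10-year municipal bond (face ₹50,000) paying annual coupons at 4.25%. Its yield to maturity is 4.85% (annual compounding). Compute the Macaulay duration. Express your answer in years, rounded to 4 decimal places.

Periodic yield y = 0.0485. Discount each cash flow and weight by its year:
  t   CF        PV=CF/(1+0.0485)^t    t·PV
  1     2,125.00     2,026.7048     2,026.7048
  2     2,125.00     1,932.9564     3,865.9129
  3     2,125.00     1,843.5445     5,530.6336
  4     2,125.00     1,758.2685     7,033.0740
  5     2,125.00     1,676.9371     8,384.6853
  6     2,125.00     1,599.3677     9,596.2063
  7     2,125.00     1,525.3865    10,677.7053
  8     2,125.00     1,454.8273    11,638.6188
  9     2,125.00     1,387.5320    12,487.7884
  10   52,125.00    32,460.9869   324,609.8694
  Σ                 47,666.5118   395,851.1987
Price P = Σ PV = 47,666.5118.
Macaulay duration = Σ(t·PV) / P = 395,851.1987 / 47,666.5118 = 8.30460 years.

8.3046 years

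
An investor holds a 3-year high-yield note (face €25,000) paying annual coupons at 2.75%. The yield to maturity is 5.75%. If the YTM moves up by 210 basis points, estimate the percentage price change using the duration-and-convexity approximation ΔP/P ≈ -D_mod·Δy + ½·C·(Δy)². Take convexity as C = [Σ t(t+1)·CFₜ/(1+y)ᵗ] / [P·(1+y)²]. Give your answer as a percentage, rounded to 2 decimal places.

With y = 0.0575:
  t   CF        PV=CF/(1+0.0575)^t    t·PV        t(t+1)·PV
  1       687.50       650.1182       650.1182       1,300.2364
  2       687.50       614.7690     1,229.5380       3,688.6139
  3    25,687.50    21,721.0448    65,163.1344     260,652.5374
  Σ                 22,985.9320    67,042.7905     265,641.3878
P = 22,985.9320; D_Mac = 2.91669 yrs; D_mod = 2.75810 yrs; C = 10.33411.
Duration effect: -2.75810 × (+0.021) = -0.057920
Convexity effect: 0.5 × 10.33411 × (0.021)² = +0.0022787
ΔP/P ≈ -0.057920 + 0.0022787 = -0.055641 = -5.5641%.

-5.56%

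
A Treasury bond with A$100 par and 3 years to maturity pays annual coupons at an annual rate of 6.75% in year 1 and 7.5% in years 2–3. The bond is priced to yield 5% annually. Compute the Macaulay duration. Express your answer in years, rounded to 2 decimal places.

Periodic yield y = 0.05. Discount each cash flow and weight by its year:
  t   CF        PV=CF/(1+0.05)^t    t·PV
  1         6.75         6.4286         6.4286
  2         7.50         6.8027        13.6054
  3       107.50        92.8625       278.5876
  Σ                    106.0938       298.6216
Price P = Σ PV = 106.0938.
Macaulay duration = Σ(t·PV) / P = 298.6216 / 106.0938 = 2.81469 years.

2.81 years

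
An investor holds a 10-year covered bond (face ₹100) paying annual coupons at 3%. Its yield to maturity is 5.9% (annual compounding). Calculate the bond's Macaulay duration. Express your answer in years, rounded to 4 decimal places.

8.5963 years

Periodic yield y = 0.059. Discount each cash flow and weight by its year:
  t   CF        PV=CF/(1+0.059)^t    t·PV
  1         3.00         2.8329         2.8329
  2         3.00         2.6750         5.3501
  3         3.00         2.5260         7.5780
  4         3.00         2.3853         9.5411
  5         3.00         2.2524        11.2619
  6         3.00         2.1269        12.7614
  7         3.00         2.0084        14.0588
  8         3.00         1.8965        15.1720
  9         3.00         1.7908        16.1176
  10      103.00        58.0601       580.6008
  Σ                     78.5543       675.2744
Price P = Σ PV = 78.5543.
Macaulay duration = Σ(t·PV) / P = 675.2744 / 78.5543 = 8.59628 years.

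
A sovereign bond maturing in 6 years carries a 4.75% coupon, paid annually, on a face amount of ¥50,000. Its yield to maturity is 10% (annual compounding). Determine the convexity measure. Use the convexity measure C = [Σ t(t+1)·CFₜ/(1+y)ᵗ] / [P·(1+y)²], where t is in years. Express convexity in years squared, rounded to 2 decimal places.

With y = 0.1:
  t   CF        PV=CF/(1+0.1)^t    t·PV        t(t+1)·PV
  1     2,375.00     2,159.0909     2,159.0909       4,318.1818
  2     2,375.00     1,962.8099     3,925.6198      11,776.8595
  3     2,375.00     1,784.3727     5,353.1180      21,412.4718
  4     2,375.00     1,622.1570     6,488.6278      32,443.1391
  5     2,375.00     1,474.6881     7,373.4407      44,240.6443
  6    52,375.00    29,564.3221   177,385.9325   1,241,701.5276
  Σ                 38,567.4407   202,685.8298   1,355,892.8242
P = 38,567.4407.
Convexity = Σ t(t+1)·PV / [P·(1+y)²] = 1,355,892.8242 / (38,567.4407 × 1.210000) = 29.05489.

29.05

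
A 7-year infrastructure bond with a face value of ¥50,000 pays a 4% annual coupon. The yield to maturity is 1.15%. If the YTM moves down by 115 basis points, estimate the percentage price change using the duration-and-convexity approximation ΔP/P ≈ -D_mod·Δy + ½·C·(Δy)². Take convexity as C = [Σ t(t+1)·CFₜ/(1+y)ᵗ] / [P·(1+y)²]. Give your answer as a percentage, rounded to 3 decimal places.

With y = 0.0115:
  t   CF        PV=CF/(1+0.0115)^t    t·PV        t(t+1)·PV
  1     2,000.00     1,977.2615     1,977.2615       3,954.5230
  2     2,000.00     1,954.7815     3,909.5630      11,728.6890
  3     2,000.00     1,932.5571     5,797.6713      23,190.6852
  4     2,000.00     1,910.5854     7,642.3415      38,211.7073
  5     2,000.00     1,888.8634     9,444.3172      56,665.9031
  6     2,000.00     1,867.3885    11,204.3308      78,430.3157
  7    52,000.00    48,000.0991   336,000.6936   2,688,005.5488
  Σ                 59,531.5365   375,976.1789   2,900,187.3723
P = 59,531.5365; D_Mac = 6.31558 yrs; D_mod = 6.24378 yrs; C = 47.61537.
Duration effect: -6.24378 × (-0.0115) = +0.071803
Convexity effect: 0.5 × 47.61537 × (-0.0115)² = +0.0031486
ΔP/P ≈ +0.071803 + 0.0031486 = +0.074952 = +7.4952%.

+7.495%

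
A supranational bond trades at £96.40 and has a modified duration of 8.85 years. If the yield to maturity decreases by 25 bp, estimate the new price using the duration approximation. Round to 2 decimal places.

£98.53

Duration approximation: ΔP/P ≈ -D_mod · Δy = -8.85 × (-0.0025) = +0.022125.
New price ≈ 96.40 × (1 + 0.022125) = 98.53285.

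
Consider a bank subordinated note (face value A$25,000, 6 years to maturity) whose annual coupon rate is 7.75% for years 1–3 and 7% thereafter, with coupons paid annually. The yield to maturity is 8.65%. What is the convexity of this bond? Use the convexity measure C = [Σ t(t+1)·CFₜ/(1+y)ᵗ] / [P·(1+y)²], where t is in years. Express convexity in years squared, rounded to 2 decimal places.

With y = 0.0865:
  t   CF        PV=CF/(1+0.0865)^t    t·PV        t(t+1)·PV
  1     1,937.50     1,783.2490     1,783.2490       3,566.4979
  2     1,937.50     1,641.2784     3,282.5568       9,847.6703
  3     1,937.50     1,510.6106     4,531.8317      18,127.3268
  4     1,750.00     1,255.7961     5,023.1844      25,115.9218
  5     1,750.00     1,155.8178     5,779.0892      34,674.5354
  6    26,750.00    16,260.9308    97,565.5850     682,959.0948
  Σ                 23,607.6827   117,965.4960     774,291.0470
P = 23,607.6827.
Convexity = Σ t(t+1)·PV / [P·(1+y)²] = 774,291.0470 / (23,607.6827 × 1.180482) = 27.78379.

27.78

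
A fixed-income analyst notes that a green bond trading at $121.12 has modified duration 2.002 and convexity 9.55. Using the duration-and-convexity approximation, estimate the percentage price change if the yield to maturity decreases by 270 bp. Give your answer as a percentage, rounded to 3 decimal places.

+5.753%

Duration effect: -D_mod·Δy = -2.002 × (-0.027) = +0.054054
Convexity effect: ½·C·(Δy)² = 0.5 × 9.55 × (-0.027)² = +0.003480975
ΔP/P ≈ +0.054054 + 0.003480975 = +0.057534975
= +5.7534975%.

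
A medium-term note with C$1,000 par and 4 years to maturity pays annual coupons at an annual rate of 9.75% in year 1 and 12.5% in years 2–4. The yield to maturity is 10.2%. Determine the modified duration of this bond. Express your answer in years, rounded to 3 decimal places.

Periodic yield y = 0.102. First find Macaulay duration:
  t   CF        PV=CF/(1+0.102)^t    t·PV
  1        97.50        88.4755        88.4755
  2       125.00       102.9311       205.8623
  3       125.00        93.4039       280.2118
  4     1,125.00       762.8272     3,051.3086
  Σ                  1,047.6378     3,625.8583
P = 1,047.6378; Macaulay duration = 3,625.8583 / 1,047.6378 = 3.46098 years.
Modified duration = D_Mac / (1 + y) = 3.46098 / 1.102 = 3.14064 years.

3.141 years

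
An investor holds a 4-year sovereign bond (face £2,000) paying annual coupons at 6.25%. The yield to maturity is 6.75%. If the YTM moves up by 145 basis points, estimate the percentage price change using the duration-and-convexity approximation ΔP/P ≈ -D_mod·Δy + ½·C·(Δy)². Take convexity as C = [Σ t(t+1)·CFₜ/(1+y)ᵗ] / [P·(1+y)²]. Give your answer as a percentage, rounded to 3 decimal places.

-4.804%

With y = 0.0675:
  t   CF        PV=CF/(1+0.0675)^t    t·PV        t(t+1)·PV
  1       125.00       117.0960       117.0960         234.1920
  2       125.00       109.6918       219.3836         658.1509
  3       125.00       102.7558       308.2674       1,233.0696
  4     2,125.00     1,636.3922     6,545.5688      32,727.8439
  Σ                  1,965.9358     7,190.3159      34,853.2565
P = 1,965.9358; D_Mac = 3.65745 yrs; D_mod = 3.42618 yrs; C = 15.55744.
Duration effect: -3.42618 × (+0.0145) = -0.049680
Convexity effect: 0.5 × 15.55744 × (0.0145)² = +0.0016355
ΔP/P ≈ -0.049680 + 0.0016355 = -0.048044 = -4.8044%.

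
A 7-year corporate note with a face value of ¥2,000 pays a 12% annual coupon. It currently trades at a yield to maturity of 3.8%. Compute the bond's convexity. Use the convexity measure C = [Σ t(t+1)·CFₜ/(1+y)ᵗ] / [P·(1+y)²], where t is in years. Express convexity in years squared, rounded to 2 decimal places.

36.97

With y = 0.038:
  t   CF        PV=CF/(1+0.038)^t    t·PV        t(t+1)·PV
  1       240.00       231.2139       231.2139         462.4277
  2       240.00       222.7494       445.4988       1,336.4964
  3       240.00       214.5948       643.7844       2,575.1375
  4       240.00       206.7387       826.9549       4,134.7744
  5       240.00       199.1703       995.8513       5,975.1076
  6       240.00       191.8789     1,151.2731       8,058.9120
  7     2,240.00     1,725.3076    12,077.1534      96,617.2275
  Σ                  2,991.6535    16,371.7298     119,160.0831
P = 2,991.6535.
Convexity = Σ t(t+1)·PV / [P·(1+y)²] = 119,160.0831 / (2,991.6535 × 1.077444) = 36.96790.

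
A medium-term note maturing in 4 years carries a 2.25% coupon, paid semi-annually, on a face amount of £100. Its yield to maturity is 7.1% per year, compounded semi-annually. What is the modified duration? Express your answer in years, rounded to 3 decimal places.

Periodic yield y = 0.0355. First find Macaulay duration:
  t   CF        PV=CF/(1+0.0355)^t    t·PV
  1        1.125         1.0864         1.0864
  2        1.125         1.0492         2.0984
  3        1.125         1.0132         3.0396
  4        1.125         0.9785         3.9139
  5        1.125         0.9449         4.7247
  6        1.125         0.9125         5.4752
  7        1.125         0.8813         6.1688
  8      101.125        76.4993       611.9947
  Σ                     83.3654       638.5018
P = 83.3654; Macaulay duration = 638.5018 / 83.3654 = 7.65908 half-year periods = 3.82954 years.
Modified duration = D_Mac / (1 + y) = 3.82954 / 1.0355 = 3.69825 years.

3.698 years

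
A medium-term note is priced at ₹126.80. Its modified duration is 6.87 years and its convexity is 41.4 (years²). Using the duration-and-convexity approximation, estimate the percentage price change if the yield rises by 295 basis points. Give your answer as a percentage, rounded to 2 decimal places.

-18.47%

Duration effect: -D_mod·Δy = -6.87 × (+0.0295) = -0.202665
Convexity effect: ½·C·(Δy)² = 0.5 × 41.4 × (0.0295)² = +0.018014175
ΔP/P ≈ -0.202665 + 0.018014175 = -0.184650825
= -18.4650825%.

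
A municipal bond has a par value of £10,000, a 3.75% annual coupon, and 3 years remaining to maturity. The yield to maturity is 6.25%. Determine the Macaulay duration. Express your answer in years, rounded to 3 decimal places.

Periodic yield y = 0.0625. Discount each cash flow and weight by its year:
  t   CF        PV=CF/(1+0.0625)^t    t·PV
  1       375.00       352.9412       352.9412
  2       375.00       332.1799       664.3599
  3    10,375.00     8,649.7049    25,949.1146
  Σ                  9,334.8260    26,966.4156
Price P = Σ PV = 9,334.8260.
Macaulay duration = Σ(t·PV) / P = 26,966.4156 / 9,334.8260 = 2.88880 years.

2.889 years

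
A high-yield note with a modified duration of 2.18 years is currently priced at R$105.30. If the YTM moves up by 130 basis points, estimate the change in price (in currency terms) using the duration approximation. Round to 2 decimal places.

Duration approximation: ΔP/P ≈ -D_mod · Δy = -2.18 × (+0.013) = -0.028340.
ΔP ≈ 105.30 × (-0.028340) = -2.984202.

-R$2.98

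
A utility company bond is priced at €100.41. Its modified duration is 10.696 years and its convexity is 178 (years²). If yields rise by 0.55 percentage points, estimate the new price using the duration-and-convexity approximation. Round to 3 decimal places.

€94.773

Duration effect: -D_mod·Δy = -10.696 × (+0.0055) = -0.058828
Convexity effect: ½·C·(Δy)² = 0.5 × 178 × (0.0055)² = +0.00269225
ΔP/P ≈ -0.058828 + 0.00269225 = -0.05613575
New price ≈ 100.41 × (1 - 0.05613575) = 94.7734093425.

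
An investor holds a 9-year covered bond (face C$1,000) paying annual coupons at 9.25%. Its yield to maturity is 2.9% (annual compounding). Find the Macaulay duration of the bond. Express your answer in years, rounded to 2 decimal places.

Periodic yield y = 0.029. Discount each cash flow and weight by its year:
  t   CF        PV=CF/(1+0.029)^t    t·PV
  1        92.50        89.8931        89.8931
  2        92.50        87.3597       174.7193
  3        92.50        84.8976       254.6929
  4        92.50        82.5050       330.0200
  5        92.50        80.1798       400.8989
  6        92.50        77.9201       467.5206
  7        92.50        75.7241       530.0687
  8        92.50        73.5900       588.7199
  9     1,092.50       844.6622     7,601.9600
  Σ                  1,496.7316    10,438.4934
Price P = Σ PV = 1,496.7316.
Macaulay duration = Σ(t·PV) / P = 10,438.4934 / 1,496.7316 = 6.97419 years.

6.97 years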